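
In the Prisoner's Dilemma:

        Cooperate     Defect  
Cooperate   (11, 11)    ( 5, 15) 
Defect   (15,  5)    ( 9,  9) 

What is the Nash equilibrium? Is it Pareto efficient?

(Defect, Defect) is NE; not Pareto efficient

Work:
Defect dominates Cooperate for both players:
If P2 cooperates: Defect (15) > Cooperate (11)
If P2 defects: Defect (9) > Cooperate (5)
NE: (Defect, Defect) with payoff (9, 9)
But (Cooperate, Cooperate) = (11, 11) Pareto dominates (9, 9)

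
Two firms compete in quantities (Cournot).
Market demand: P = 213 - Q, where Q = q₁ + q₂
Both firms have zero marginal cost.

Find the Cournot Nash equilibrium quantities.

q₁* = q₂* = 71.0; P* = 71.0

Work:
Profit: π_i = P·q_i = (a - q_i - q_j)·q_i
FOC: ∂π_i/∂q_i = a - 2q_i - q_j = 0
Reaction function: q_i = (213 - q_j)/2
Symmetry: q* = 213/3 = 71.0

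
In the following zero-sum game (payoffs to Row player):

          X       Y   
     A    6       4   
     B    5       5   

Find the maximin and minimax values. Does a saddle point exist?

Maximin = 5, Minimax = 5, Saddle: True

Work:
Row minimums: [4, 5] → maximin = 5
Column maximums: [6, 5] → minimax = 5
Saddle point exists! Game value = 5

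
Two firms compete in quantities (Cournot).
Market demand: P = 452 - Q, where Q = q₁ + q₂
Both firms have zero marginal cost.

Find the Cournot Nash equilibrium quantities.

q₁* = q₂* = 150.67; P* = 150.67

Work:
Profit: π_i = P·q_i = (a - q_i - q_j)·q_i
FOC: ∂π_i/∂q_i = a - 2q_i - q_j = 0
Reaction function: q_i = (452 - q_j)/2
Symmetry: q* = 452/3 = 150.67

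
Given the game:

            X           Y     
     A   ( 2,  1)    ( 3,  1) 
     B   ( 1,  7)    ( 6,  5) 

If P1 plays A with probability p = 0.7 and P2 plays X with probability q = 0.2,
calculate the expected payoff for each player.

E[P1] = 3.46, E[P2] = 2.32

Work:
E[P1] = p·q·π₁(A,X) + p·(1-q)·π₁(A,Y) + (1-p)·q·π₁(B,X) + (1-p)·(1-q)·π₁(B,Y)
= 0.7·0.2·2 + 0.7·0.8·3 + 0.3·0.2·1 + 0.3·0.8·6
= 3.46

E[P2] = 2.32 (similar calculation)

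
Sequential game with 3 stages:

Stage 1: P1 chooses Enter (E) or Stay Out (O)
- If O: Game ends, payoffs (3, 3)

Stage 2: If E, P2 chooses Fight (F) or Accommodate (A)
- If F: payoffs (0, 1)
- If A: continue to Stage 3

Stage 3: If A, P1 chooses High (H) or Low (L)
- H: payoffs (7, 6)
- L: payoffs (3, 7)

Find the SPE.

SPE: (E, A, H); Outcome (7, 6)

Work:
Stage 3: P1 chooses H (7 vs 3)
Stage 2: P2: F->1, A->6 (anticipating H). Choose A
Stage 1: P1: O->3, E->7 (anticipating A, H). Choose E
SPE path: E -> A -> H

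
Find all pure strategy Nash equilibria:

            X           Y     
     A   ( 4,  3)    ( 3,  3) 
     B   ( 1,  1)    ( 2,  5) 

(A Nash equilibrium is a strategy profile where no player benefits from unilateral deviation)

Nash equilibrium: (A, X), (A, Y)

Work:
Best responses:
  P1 vs X: payoffs [4, 1] → best response A (payoff 4)
  P1 vs Y: payoffs [3, 2] → best response A (payoff 3)
  P2 vs A: payoffs [3, 3] → best response X/Y (payoff 3)
  P2 vs B: payoffs [1, 5] → best response Y (payoff 5)
Mutual best responses: (A,X), (A,Y) → Nash equilibria.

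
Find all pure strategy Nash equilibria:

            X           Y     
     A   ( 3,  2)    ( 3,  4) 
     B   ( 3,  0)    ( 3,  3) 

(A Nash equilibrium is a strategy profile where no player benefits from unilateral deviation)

Nash equilibrium: (A, Y), (B, Y)

Work:
Best responses:
  P1 vs X: payoffs [3, 3] → best response A/B (payoff 3)
  P1 vs Y: payoffs [3, 3] → best response A/B (payoff 3)
  P2 vs A: payoffs [2, 4] → best response Y (payoff 4)
  P2 vs B: payoffs [0, 3] → best response Y (payoff 3)
Mutual best responses: (A,Y), (B,Y) → Nash equilibria.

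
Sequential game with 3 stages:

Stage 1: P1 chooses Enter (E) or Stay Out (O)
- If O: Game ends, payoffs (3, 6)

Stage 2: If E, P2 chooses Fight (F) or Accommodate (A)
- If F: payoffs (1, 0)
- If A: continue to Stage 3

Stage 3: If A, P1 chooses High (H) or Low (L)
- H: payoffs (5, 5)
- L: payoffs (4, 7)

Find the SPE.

SPE: (E, A, H); Outcome (5, 5)

Work:
Stage 3: P1 chooses H (5 vs 4)
Stage 2: P2: F->0, A->5 (anticipating H). Choose A
Stage 1: P1: O->3, E->5 (anticipating A, H). Choose E
SPE path: E -> A -> H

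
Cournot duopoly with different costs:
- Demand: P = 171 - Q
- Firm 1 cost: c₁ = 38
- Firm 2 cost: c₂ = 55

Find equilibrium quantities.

q₁* = 50.0, q₂* = 33.0

Work:
Reaction: q₁ = (171 - 38 - q₂)/2
Reaction: q₂ = (171 - 55 - q₁)/2
Solve simultaneously:
q₁* = (171 - 2×38 + 55)/3 = 50.0
q₂* = (171 - 2×55 + 38)/3 = 33.0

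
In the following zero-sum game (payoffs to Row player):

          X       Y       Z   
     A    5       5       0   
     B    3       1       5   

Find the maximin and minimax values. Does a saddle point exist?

Maximin = 1, Minimax = 5, Saddle: False

Work:
Row minimums: [0, 1] → maximin = 1
Column maximums: [5, 5, 5] → minimax = 5
No saddle point (maximin ≠ minimax). Mixed strategy needed.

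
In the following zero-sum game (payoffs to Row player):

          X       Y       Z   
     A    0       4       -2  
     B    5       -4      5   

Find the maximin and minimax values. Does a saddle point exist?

Maximin = -2, Minimax = 4, Saddle: False

Work:
Row minimums: [-2, -4] → maximin = -2
Column maximums: [5, 4, 5] → minimax = 4
No saddle point (maximin ≠ minimax). Mixed strategy needed.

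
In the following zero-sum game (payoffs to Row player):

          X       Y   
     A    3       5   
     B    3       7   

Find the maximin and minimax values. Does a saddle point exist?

Maximin = 3, Minimax = 3, Saddle: True

Work:
Row minimums: [3, 3] → maximin = 3
Column maximums: [3, 7] → minimax = 3
Saddle point exists! Game value = 3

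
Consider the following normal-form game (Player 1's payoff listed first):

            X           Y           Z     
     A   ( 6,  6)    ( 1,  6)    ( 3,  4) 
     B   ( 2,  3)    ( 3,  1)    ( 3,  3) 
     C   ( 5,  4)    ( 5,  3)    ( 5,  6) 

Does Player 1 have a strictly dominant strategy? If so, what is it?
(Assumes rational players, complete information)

No strictly dominant strategy exists for Player 1

Work:
A strategy strictly dominates another if it gives a strictly higher payoff against every opponent action. Compare each pair of P1's strategies column-by-column:
  A vs B: [6 vs 2, 1 vs 3, 3 vs 3] → A does not strictly dominate B (column Y: 1 ≤ 3)
  A vs C: [6 vs 5, 1 vs 5, 3 vs 5] → A does not strictly dominate C (column Y: 1 ≤ 5)
  B vs A: [2 vs 6, 3 vs 1, 3 vs 3] → B does not strictly dominate A (column X: 2 ≤ 6)
  B vs C: [2 vs 5, 3 vs 5, 3 vs 5] → B does not strictly dominate C (column X: 2 ≤ 5)
  C vs A: [5 vs 6, 5 vs 1, 5 vs 3] → C does not strictly dominate A (column X: 5 ≤ 6)
  C vs B: [5 vs 2, 5 vs 3, 5 vs 3] → C strictly dominates B
No single strategy strictly dominates all others → no strictly dominant strategy.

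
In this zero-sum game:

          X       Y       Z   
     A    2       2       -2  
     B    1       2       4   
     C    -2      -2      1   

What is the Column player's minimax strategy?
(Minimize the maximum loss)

Column should play X or Y (all achieve the minimum), value = 2

Work:
Column player minimizes Row's maximum payoff:
Column X: max payoff to Row = 2
Column Y: max payoff to Row = 2
Column Z: max payoff to Row = 4
Minimum is 2, achieved by columns X, Y (tied).
Each of X or Y is a minimax strategy.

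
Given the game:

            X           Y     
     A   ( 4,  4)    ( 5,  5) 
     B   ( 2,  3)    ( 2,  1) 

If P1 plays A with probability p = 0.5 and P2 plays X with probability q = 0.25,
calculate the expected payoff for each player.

E[P1] = 3.375, E[P2] = 3.125

Work:
E[P1] = p·q·π₁(A,X) + p·(1-q)·π₁(A,Y) + (1-p)·q·π₁(B,X) + (1-p)·(1-q)·π₁(B,Y)
= 0.5·0.25·4 + 0.5·0.75·5 + 0.5·0.25·2 + 0.5·0.75·2
= 3.375

E[P2] = 3.125 (similar calculation)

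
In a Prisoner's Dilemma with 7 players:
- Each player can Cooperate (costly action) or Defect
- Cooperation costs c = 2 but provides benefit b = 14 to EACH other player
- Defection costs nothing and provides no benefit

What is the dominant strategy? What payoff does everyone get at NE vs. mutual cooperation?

Dominant: Defect; NE payoff = 0; Coop payoff = 82

Work:
Defect dominates (saves cost c = 2, benefit to others is external)
NE: All defect → everyone gets 0
If all cooperate: each receives (6)×14 - 2 = 82
Social dilemma: 82 > 0 but NE gives 0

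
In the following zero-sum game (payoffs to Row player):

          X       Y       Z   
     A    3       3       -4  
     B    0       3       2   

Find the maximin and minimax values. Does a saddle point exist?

Maximin = 0, Minimax = 2, Saddle: False

Work:
Row minimums: [-4, 0] → maximin = 0
Column maximums: [3, 3, 2] → minimax = 2
No saddle point (maximin ≠ minimax). Mixed strategy needed.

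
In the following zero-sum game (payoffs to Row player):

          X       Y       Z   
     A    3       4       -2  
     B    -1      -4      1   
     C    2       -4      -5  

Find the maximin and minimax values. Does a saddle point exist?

Maximin = -2, Minimax = 1, Saddle: False

Work:
Row minimums: [-2, -4, -5] → maximin = -2
Column maximums: [3, 4, 1] → minimax = 1
No saddle point (maximin ≠ minimax). Mixed strategy needed.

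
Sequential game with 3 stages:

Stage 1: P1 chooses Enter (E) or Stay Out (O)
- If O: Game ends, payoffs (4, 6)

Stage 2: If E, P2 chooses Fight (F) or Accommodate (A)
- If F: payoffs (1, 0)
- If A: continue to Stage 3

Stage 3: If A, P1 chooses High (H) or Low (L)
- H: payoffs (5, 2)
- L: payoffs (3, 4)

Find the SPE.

SPE: (E, A, H); Outcome (5, 2)

Work:
Stage 3: P1 chooses H (5 vs 3)
Stage 2: P2: F->0, A->2 (anticipating H). Choose A
Stage 1: P1: O->4, E->5 (anticipating A, H). Choose E
SPE path: E -> A -> H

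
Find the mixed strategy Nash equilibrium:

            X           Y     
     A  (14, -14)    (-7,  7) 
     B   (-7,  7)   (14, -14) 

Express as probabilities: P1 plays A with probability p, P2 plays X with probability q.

p = 0.5, q = 0.5

Work:
Find probabilities that make opponent indifferent:
P2 chooses q to make P1 indifferent between A and B
P1 chooses p to make P2 indifferent between X and Y
Mixed NE: P1 plays (A: 0.5, B: 0.5), P2 plays (X: 0.5, Y: 0.5)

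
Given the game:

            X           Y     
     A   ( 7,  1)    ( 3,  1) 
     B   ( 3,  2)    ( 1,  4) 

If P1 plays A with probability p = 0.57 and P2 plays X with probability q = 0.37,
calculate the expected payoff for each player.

E[P1] = 3.3018, E[P2] = 1.9718

Work:
E[P1] = p·q·π₁(A,X) + p·(1-q)·π₁(A,Y) + (1-p)·q·π₁(B,X) + (1-p)·(1-q)·π₁(B,Y)
= 0.57·0.37·7 + 0.57·0.63·3 + 0.43·0.37·3 + 0.43·0.63·1
= 3.3018

E[P2] = 1.9718 (similar calculation)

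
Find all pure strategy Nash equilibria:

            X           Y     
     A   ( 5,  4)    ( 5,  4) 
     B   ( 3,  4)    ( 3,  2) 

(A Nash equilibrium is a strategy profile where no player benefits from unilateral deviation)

Nash equilibrium: (A, X), (A, Y)

Work:
Best responses:
  P1 vs X: payoffs [5, 3] → best response A (payoff 5)
  P1 vs Y: payoffs [5, 3] → best response A (payoff 5)
  P2 vs A: payoffs [4, 4] → best response X/Y (payoff 4)
  P2 vs B: payoffs [4, 2] → best response X (payoff 4)
Mutual best responses: (A,X), (A,Y) → Nash equilibria.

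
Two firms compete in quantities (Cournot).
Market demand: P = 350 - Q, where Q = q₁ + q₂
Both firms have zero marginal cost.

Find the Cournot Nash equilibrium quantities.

q₁* = q₂* = 116.67; P* = 116.67

Work:
Profit: π_i = P·q_i = (a - q_i - q_j)·q_i
FOC: ∂π_i/∂q_i = a - 2q_i - q_j = 0
Reaction function: q_i = (350 - q_j)/2
Symmetry: q* = 350/3 = 116.67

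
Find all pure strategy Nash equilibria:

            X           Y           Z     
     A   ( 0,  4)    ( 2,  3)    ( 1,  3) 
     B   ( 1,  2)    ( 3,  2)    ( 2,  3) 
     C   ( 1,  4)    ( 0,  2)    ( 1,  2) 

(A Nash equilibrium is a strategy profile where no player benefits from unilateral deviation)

Nash equilibrium: (B, Z), (C, X)

Work:
Best responses:
  P1 vs X: payoffs [0, 1, 1] → best response B/C (payoff 1)
  P1 vs Y: payoffs [2, 3, 0] → best response B (payoff 3)
  P1 vs Z: payoffs [1, 2, 1] → best response B (payoff 2)
  P2 vs A: payoffs [4, 3, 3] → best response X (payoff 4)
  P2 vs B: payoffs [2, 2, 3] → best response Z (payoff 3)
  P2 vs C: payoffs [4, 2, 2] → best response X (payoff 4)
Mutual best responses: (B,Z), (C,X) → Nash equilibria.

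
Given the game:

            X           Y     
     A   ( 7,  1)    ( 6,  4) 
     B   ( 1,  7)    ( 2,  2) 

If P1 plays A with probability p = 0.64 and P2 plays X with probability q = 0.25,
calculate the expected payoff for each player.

E[P1] = 4.63, E[P2] = 3.25

Work:
E[P1] = p·q·π₁(A,X) + p·(1-q)·π₁(A,Y) + (1-p)·q·π₁(B,X) + (1-p)·(1-q)·π₁(B,Y)
= 0.64·0.25·7 + 0.64·0.75·6 + 0.36·0.25·1 + 0.36·0.75·2
= 4.63

E[P2] = 3.25 (similar calculation)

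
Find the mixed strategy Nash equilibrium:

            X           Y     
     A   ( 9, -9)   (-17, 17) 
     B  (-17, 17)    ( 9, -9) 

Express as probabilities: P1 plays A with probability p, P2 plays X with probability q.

p = 0.5, q = 0.5

Work:
Find probabilities that make opponent indifferent:
P2 chooses q to make P1 indifferent between A and B
P1 chooses p to make P2 indifferent between X and Y
Mixed NE: P1 plays (A: 0.5, B: 0.5), P2 plays (X: 0.5, Y: 0.5)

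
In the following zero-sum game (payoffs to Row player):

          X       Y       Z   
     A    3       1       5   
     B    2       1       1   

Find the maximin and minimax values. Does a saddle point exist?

Maximin = 1, Minimax = 1, Saddle: True

Work:
Row minimums: [1, 1] → maximin = 1
Column maximums: [3, 1, 5] → minimax = 1
Saddle point exists! Game value = 1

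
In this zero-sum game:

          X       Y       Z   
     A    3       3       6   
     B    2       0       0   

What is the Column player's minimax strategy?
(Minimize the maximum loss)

Column should play X or Y (all achieve the minimum), value = 3

Work:
Column player minimizes Row's maximum payoff:
Column X: max payoff to Row = 3
Column Y: max payoff to Row = 3
Column Z: max payoff to Row = 6
Minimum is 3, achieved by columns X, Y (tied).
Each of X or Y is a minimax strategy.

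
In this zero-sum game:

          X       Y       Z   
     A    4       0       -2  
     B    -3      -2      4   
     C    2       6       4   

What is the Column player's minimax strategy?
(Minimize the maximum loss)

Column should play X or Z (all achieve the minimum), value = 4

Work:
Column player minimizes Row's maximum payoff:
Column X: max payoff to Row = 4
Column Y: max payoff to Row = 6
Column Z: max payoff to Row = 4
Minimum is 4, achieved by columns X, Z (tied).
Each of X or Z is a minimax strategy.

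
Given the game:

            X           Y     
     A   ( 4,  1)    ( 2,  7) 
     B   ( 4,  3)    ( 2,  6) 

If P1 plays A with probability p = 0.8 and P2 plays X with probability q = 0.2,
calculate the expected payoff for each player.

E[P1] = 2.4, E[P2] = 5.72

Work:
E[P1] = p·q·π₁(A,X) + p·(1-q)·π₁(A,Y) + (1-p)·q·π₁(B,X) + (1-p)·(1-q)·π₁(B,Y)
= 0.8·0.2·4 + 0.8·0.8·2 + 0.2·0.2·4 + 0.2·0.8·2
= 2.4

E[P2] = 5.72 (similar calculation)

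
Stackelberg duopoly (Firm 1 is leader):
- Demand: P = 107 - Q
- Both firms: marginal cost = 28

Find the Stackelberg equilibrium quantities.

q₁* (leader) = 39.5, q₂* (follower) = 19.75

Work:
Follower's reaction: q₂ = (a - c - q₁)/2
Leader substitutes: π₁ = q₁·(a - q₁ - (a-c-q₁)/2 - c)
FOC: q₁* = (107 - 28)/2 = 39.50
Then: q₂* = (107 - 28 - 39.5)/2 = 19.75
Leader has first-mover advantage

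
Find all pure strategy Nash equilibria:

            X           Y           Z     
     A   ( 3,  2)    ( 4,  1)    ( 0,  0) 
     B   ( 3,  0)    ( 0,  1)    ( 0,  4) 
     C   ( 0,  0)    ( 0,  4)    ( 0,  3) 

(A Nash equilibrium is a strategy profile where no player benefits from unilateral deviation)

Nash equilibrium: (A, X), (B, Z)

Work:
Best responses:
  P1 vs X: payoffs [3, 3, 0] → best response A/B (payoff 3)
  P1 vs Y: payoffs [4, 0, 0] → best response A (payoff 4)
  P1 vs Z: payoffs [0, 0, 0] → best response A/B/C (payoff 0)
  P2 vs A: payoffs [2, 1, 0] → best response X (payoff 2)
  P2 vs B: payoffs [0, 1, 4] → best response Z (payoff 4)
  P2 vs C: payoffs [0, 4, 3] → best response Y (payoff 4)
Mutual best responses: (A,X), (B,Z) → Nash equilibria.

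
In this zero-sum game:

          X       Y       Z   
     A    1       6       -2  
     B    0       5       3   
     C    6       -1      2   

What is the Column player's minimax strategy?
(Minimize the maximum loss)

Column should play Z, value = 3

Work:
Column player minimizes Row's maximum payoff:
Column X: max payoff to Row = 6
Column Y: max payoff to Row = 6
Column Z: max payoff to Row = 3
Minimum is 3, achieved by column Z.
Minimax strategy: Z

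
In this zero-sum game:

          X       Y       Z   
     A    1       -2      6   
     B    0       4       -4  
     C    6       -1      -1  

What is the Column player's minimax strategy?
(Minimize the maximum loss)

Column should play Y, value = 4

Work:
Column player minimizes Row's maximum payoff:
Column X: max payoff to Row = 6
Column Y: max payoff to Row = 4
Column Z: max payoff to Row = 6
Minimum is 4, achieved by column Y.
Minimax strategy: Y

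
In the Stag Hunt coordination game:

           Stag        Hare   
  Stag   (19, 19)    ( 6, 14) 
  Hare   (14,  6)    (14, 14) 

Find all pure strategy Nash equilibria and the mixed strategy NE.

Pure NE: (Stag, Stag) and (Hare, Hare); Mixed NE: p = 0.6154, q = 0.6154

Work:
Check pure NE:
(Stag, Stag): (19, 19) - no unilateral deviation beneficial
(Hare, Hare): (14, 14) - no unilateral deviation beneficial
Mixed NE: P1 plays Stag with p = 0.6154, P2 plays Stag with q = 0.6154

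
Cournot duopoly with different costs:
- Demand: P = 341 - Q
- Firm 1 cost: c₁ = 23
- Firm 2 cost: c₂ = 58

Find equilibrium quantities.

q₁* = 117.67, q₂* = 82.67

Work:
Reaction: q₁ = (341 - 23 - q₂)/2
Reaction: q₂ = (341 - 58 - q₁)/2
Solve simultaneously:
q₁* = (341 - 2×23 + 58)/3 = 117.67
q₂* = (341 - 2×58 + 23)/3 = 82.67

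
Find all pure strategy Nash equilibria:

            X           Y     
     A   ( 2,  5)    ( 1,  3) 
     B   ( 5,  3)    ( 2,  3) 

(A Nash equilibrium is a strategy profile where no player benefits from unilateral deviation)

Nash equilibrium: (B, X), (B, Y)

Work:
Best responses:
  P1 vs X: payoffs [2, 5] → best response B (payoff 5)
  P1 vs Y: payoffs [1, 2] → best response B (payoff 2)
  P2 vs A: payoffs [5, 3] → best response X (payoff 5)
  P2 vs B: payoffs [3, 3] → best response X/Y (payoff 3)
Mutual best responses: (B,X), (B,Y) → Nash equilibria.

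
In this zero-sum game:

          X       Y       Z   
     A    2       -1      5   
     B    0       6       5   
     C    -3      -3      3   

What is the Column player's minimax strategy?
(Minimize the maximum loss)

Column should play X, value = 2

Work:
Column player minimizes Row's maximum payoff:
Column X: max payoff to Row = 2
Column Y: max payoff to Row = 6
Column Z: max payoff to Row = 5
Minimum is 2, achieved by column X.
Minimax strategy: X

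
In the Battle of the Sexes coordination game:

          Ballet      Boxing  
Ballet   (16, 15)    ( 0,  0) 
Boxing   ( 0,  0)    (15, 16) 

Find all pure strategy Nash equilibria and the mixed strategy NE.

Pure NE: (Ballet, Ballet) and (Boxing, Boxing); Mixed NE: p = 0.5161, q = 0.4839

Work:
Check pure NE:
(Ballet, Ballet): (16, 15) - no unilateral deviation beneficial
(Boxing, Boxing): (15, 16) - no unilateral deviation beneficial
Mixed NE: P1 plays Ballet with p = 0.5161, P2 plays Ballet with q = 0.4839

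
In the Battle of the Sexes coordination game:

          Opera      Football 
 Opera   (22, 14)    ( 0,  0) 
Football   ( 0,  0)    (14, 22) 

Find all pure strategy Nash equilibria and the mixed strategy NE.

Pure NE: (Opera, Opera) and (Football, Football); Mixed NE: p = 0.6111, q = 0.3889

Work:
Check pure NE:
(Opera, Opera): (22, 14) - no unilateral deviation beneficial
(Football, Football): (14, 22) - no unilateral deviation beneficial
Mixed NE: P1 plays Opera with p = 0.6111, P2 plays Opera with q = 0.3889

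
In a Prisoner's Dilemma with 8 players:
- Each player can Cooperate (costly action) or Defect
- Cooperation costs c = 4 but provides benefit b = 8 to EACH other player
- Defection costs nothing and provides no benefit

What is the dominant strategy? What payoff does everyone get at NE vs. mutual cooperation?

Dominant: Defect; NE payoff = 0; Coop payoff = 52

Work:
Defect dominates (saves cost c = 4, benefit to others is external)
NE: All defect → everyone gets 0
If all cooperate: each receives (7)×8 - 4 = 52
Social dilemma: 52 > 0 but NE gives 0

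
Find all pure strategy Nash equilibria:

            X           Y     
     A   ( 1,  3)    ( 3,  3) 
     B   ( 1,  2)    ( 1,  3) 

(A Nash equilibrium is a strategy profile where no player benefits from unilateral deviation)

Nash equilibrium: (A, X), (A, Y)

Work:
Best responses:
  P1 vs X: payoffs [1, 1] → best response A/B (payoff 1)
  P1 vs Y: payoffs [3, 1] → best response A (payoff 3)
  P2 vs A: payoffs [3, 3] → best response X/Y (payoff 3)
  P2 vs B: payoffs [2, 3] → best response Y (payoff 3)
Mutual best responses: (A,X), (A,Y) → Nash equilibria.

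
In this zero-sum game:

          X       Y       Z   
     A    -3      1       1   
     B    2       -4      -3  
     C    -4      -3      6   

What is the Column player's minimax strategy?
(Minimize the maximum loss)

Column should play Y, value = 1

Work:
Column player minimizes Row's maximum payoff:
Column X: max payoff to Row = 2
Column Y: max payoff to Row = 1
Column Z: max payoff to Row = 6
Minimum is 1, achieved by column Y.
Minimax strategy: Y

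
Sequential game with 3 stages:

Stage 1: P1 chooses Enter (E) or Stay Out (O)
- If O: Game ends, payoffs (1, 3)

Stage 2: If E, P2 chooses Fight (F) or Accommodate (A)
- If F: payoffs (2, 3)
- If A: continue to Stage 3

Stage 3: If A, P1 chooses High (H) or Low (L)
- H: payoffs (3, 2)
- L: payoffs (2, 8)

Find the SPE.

SPE: (E, F, H); Outcome (2, 3)

Work:
Stage 3: P1 chooses H (3 vs 2)
Stage 2: P2: F->3, A->2 (anticipating H). Choose F
Stage 1: P1: O->1, E->2 (anticipating F, H). Choose E
SPE path: E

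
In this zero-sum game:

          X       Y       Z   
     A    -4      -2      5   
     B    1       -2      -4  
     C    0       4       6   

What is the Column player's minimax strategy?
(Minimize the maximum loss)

Column should play X, value = 1

Work:
Column player minimizes Row's maximum payoff:
Column X: max payoff to Row = 1
Column Y: max payoff to Row = 4
Column Z: max payoff to Row = 6
Minimum is 1, achieved by column X.
Minimax strategy: X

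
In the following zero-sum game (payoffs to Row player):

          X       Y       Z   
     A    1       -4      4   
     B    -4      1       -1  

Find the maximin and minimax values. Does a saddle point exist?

Maximin = -4, Minimax = 1, Saddle: False

Work:
Row minimums: [-4, -4] → maximin = -4
Column maximums: [1, 1, 4] → minimax = 1
No saddle point (maximin ≠ minimax). Mixed strategy needed.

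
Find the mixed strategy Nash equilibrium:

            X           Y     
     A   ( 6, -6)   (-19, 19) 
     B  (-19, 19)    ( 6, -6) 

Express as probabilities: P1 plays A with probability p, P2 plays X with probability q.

p = 0.5, q = 0.5

Work:
Find probabilities that make opponent indifferent:
P2 chooses q to make P1 indifferent between A and B
P1 chooses p to make P2 indifferent between X and Y
Mixed NE: P1 plays (A: 0.5, B: 0.5), P2 plays (X: 0.5, Y: 0.5)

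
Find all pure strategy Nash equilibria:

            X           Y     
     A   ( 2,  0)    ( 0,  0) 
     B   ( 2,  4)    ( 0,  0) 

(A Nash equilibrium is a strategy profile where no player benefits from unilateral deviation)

Nash equilibrium: (A, X), (A, Y), (B, X)

Work:
Best responses:
  P1 vs X: payoffs [2, 2] → best response A/B (payoff 2)
  P1 vs Y: payoffs [0, 0] → best response A/B (payoff 0)
  P2 vs A: payoffs [0, 0] → best response X/Y (payoff 0)
  P2 vs B: payoffs [4, 0] → best response X (payoff 4)
Mutual best responses: (A,X), (A,Y), (B,X) → Nash equilibria.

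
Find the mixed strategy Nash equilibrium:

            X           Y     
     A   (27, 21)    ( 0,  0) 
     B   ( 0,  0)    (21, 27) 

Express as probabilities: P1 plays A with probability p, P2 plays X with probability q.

p = 0.5625, q = 0.4375

Work:
Find probabilities that make opponent indifferent:
P2 chooses q to make P1 indifferent between A and B
P1 chooses p to make P2 indifferent between X and Y
Mixed NE: P1 plays (A: 0.5625, B: 0.4375), P2 plays (X: 0.4375, Y: 0.5625)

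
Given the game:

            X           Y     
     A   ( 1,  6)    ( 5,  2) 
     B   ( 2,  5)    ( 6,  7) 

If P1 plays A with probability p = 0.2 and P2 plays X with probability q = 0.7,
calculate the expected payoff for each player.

E[P1] = 3.0, E[P2] = 5.44

Work:
E[P1] = p·q·π₁(A,X) + p·(1-q)·π₁(A,Y) + (1-p)·q·π₁(B,X) + (1-p)·(1-q)·π₁(B,Y)
= 0.2·0.7·1 + 0.2·0.3·5 + 0.8·0.7·2 + 0.8·0.3·6
= 3.0

E[P2] = 5.44 (similar calculation)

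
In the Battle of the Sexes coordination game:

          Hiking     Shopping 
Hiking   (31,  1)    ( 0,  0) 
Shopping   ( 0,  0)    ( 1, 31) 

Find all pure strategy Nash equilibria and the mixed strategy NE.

Pure NE: (Hiking, Hiking) and (Shopping, Shopping); Mixed NE: p = 0.9688, q = 0.0312

Work:
Check pure NE:
(Hiking, Hiking): (31, 1) - no unilateral deviation beneficial
(Shopping, Shopping): (1, 31) - no unilateral deviation beneficial
Mixed NE: P1 plays Hiking with p = 0.9688, P2 plays Hiking with q = 0.0312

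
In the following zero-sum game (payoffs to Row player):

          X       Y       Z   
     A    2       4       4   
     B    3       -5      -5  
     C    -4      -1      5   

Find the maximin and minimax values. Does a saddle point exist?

Maximin = 2, Minimax = 3, Saddle: False

Work:
Row minimums: [2, -5, -4] → maximin = 2
Column maximums: [3, 4, 5] → minimax = 3
No saddle point (maximin ≠ minimax). Mixed strategy needed.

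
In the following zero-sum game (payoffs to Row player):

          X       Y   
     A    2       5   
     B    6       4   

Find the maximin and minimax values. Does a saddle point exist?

Maximin = 4, Minimax = 5, Saddle: False

Work:
Row minimums: [2, 4] → maximin = 4
Column maximums: [6, 5] → minimax = 5
No saddle point (maximin ≠ minimax). Mixed strategy needed.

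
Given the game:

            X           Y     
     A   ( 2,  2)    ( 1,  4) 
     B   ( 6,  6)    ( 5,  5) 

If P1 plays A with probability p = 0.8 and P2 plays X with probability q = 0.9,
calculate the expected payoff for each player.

E[P1] = 2.7, E[P2] = 2.94

Work:
E[P1] = p·q·π₁(A,X) + p·(1-q)·π₁(A,Y) + (1-p)·q·π₁(B,X) + (1-p)·(1-q)·π₁(B,Y)
= 0.8·0.9·2 + 0.8·0.1·1 + 0.2·0.9·6 + 0.2·0.1·5
= 2.7

E[P2] = 2.94 (similar calculation)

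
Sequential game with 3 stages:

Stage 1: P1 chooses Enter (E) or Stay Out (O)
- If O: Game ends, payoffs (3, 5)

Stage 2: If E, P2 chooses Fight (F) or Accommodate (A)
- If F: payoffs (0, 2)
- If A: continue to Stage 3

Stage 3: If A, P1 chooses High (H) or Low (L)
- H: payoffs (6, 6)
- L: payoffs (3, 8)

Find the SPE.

SPE: (E, A, H); Outcome (6, 6)

Work:
Stage 3: P1 chooses H (6 vs 3)
Stage 2: P2: F->2, A->6 (anticipating H). Choose A
Stage 1: P1: O->3, E->6 (anticipating A, H). Choose E
SPE path: E -> A -> H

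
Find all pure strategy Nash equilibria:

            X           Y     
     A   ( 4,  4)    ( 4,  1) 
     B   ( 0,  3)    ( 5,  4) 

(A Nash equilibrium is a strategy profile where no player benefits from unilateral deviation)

Nash equilibrium: (A, X), (B, Y)

Work:
Best responses:
  P1 vs X: payoffs [4, 0] → best response A (payoff 4)
  P1 vs Y: payoffs [4, 5] → best response B (payoff 5)
  P2 vs A: payoffs [4, 1] → best response X (payoff 4)
  P2 vs B: payoffs [3, 4] → best response Y (payoff 4)
Mutual best responses: (A,X), (B,Y) → Nash equilibria.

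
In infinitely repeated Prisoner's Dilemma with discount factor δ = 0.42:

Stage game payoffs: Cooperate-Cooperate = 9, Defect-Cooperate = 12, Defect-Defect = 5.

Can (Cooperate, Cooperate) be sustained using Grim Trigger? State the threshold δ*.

δ* = 0.4286; since δ = 0.42 < 0.4286, cooperation cannot be sustained

Work:
For Grim Trigger:
Cooperate forever: 9/(1-δ)
Defect then punished: 12 + 5·δ/(1-δ)
Need: 9/(1-δ) ≥ 12 + 5·δ/(1-δ)
Solving: δ ≥ (T-R)/(T-P) = (12-9)/(12-5) = 0.4286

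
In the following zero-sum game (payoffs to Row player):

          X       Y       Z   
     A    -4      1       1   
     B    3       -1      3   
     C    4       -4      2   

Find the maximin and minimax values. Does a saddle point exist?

Maximin = -1, Minimax = 1, Saddle: False

Work:
Row minimums: [-4, -1, -4] → maximin = -1
Column maximums: [4, 1, 3] → minimax = 1
No saddle point (maximin ≠ minimax). Mixed strategy needed.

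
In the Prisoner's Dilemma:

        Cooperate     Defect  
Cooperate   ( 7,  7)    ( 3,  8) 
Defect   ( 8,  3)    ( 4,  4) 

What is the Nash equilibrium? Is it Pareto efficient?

(Defect, Defect) is NE; not Pareto efficient

Work:
Defect dominates Cooperate for both players:
If P2 cooperates: Defect (8) > Cooperate (7)
If P2 defects: Defect (4) > Cooperate (3)
NE: (Defect, Defect) with payoff (4, 4)
But (Cooperate, Cooperate) = (7, 7) Pareto dominates (4, 4)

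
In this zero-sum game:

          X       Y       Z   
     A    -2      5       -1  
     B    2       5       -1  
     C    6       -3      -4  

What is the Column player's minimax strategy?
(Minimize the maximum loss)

Column should play Z, value = -1

Work:
Column player minimizes Row's maximum payoff:
Column X: max payoff to Row = 6
Column Y: max payoff to Row = 5
Column Z: max payoff to Row = -1
Minimum is -1, achieved by column Z.
Minimax strategy: Z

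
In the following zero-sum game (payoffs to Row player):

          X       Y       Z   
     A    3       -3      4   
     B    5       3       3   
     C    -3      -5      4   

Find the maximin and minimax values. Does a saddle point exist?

Maximin = 3, Minimax = 3, Saddle: True

Work:
Row minimums: [-3, 3, -5] → maximin = 3
Column maximums: [5, 3, 4] → minimax = 3
Saddle point exists! Game value = 3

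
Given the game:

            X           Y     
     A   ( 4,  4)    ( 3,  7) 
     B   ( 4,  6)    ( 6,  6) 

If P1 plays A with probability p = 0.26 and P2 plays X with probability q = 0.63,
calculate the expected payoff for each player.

E[P1] = 4.4514, E[P2] = 5.7686

Work:
E[P1] = p·q·π₁(A,X) + p·(1-q)·π₁(A,Y) + (1-p)·q·π₁(B,X) + (1-p)·(1-q)·π₁(B,Y)
= 0.26·0.63·4 + 0.26·0.37·3 + 0.74·0.63·4 + 0.74·0.37·6
= 4.4514

E[P2] = 5.7686 (similar calculation)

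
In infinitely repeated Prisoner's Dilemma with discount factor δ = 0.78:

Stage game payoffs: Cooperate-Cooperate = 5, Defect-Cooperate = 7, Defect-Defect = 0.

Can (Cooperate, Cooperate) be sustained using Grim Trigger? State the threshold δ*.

δ* = 0.2857; since δ = 0.78 ≥ 0.2857, cooperation can be sustained

Work:
For Grim Trigger:
Cooperate forever: 5/(1-δ)
Defect then punished: 7 + 0·δ/(1-δ)
Need: 5/(1-δ) ≥ 7 + 0·δ/(1-δ)
Solving: δ ≥ (T-R)/(T-P) = (7-5)/(7-0) = 0.2857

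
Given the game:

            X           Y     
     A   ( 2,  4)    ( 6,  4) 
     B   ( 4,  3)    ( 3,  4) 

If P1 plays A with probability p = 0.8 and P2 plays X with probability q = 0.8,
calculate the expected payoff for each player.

E[P1] = 3.0, E[P2] = 3.84

Work:
E[P1] = p·q·π₁(A,X) + p·(1-q)·π₁(A,Y) + (1-p)·q·π₁(B,X) + (1-p)·(1-q)·π₁(B,Y)
= 0.8·0.8·2 + 0.8·0.2·6 + 0.2·0.8·4 + 0.2·0.2·3
= 3.0

E[P2] = 3.84 (similar calculation)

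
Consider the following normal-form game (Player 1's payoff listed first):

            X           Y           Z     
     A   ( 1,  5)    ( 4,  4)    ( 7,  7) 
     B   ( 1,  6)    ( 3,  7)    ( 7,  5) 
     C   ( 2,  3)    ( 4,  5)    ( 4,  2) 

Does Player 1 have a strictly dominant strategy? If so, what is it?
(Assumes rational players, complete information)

No strictly dominant strategy exists for Player 1

Work:
A strategy strictly dominates another if it gives a strictly higher payoff against every opponent action. Compare each pair of P1's strategies column-by-column:
  A vs B: [1 vs 1, 4 vs 3, 7 vs 7] → A does not strictly dominate B (column X: 1 ≤ 1)
  A vs C: [1 vs 2, 4 vs 4, 7 vs 4] → A does not strictly dominate C (column X: 1 ≤ 2)
  B vs A: [1 vs 1, 3 vs 4, 7 vs 7] → B does not strictly dominate A (column X: 1 ≤ 1)
  B vs C: [1 vs 2, 3 vs 4, 7 vs 4] → B does not strictly dominate C (column X: 1 ≤ 2)
  C vs A: [2 vs 1, 4 vs 4, 4 vs 7] → C does not strictly dominate A (column Y: 4 ≤ 4)
  C vs B: [2 vs 1, 4 vs 3, 4 vs 7] → C does not strictly dominate B (column Z: 4 ≤ 7)
No single strategy strictly dominates all others → no strictly dominant strategy.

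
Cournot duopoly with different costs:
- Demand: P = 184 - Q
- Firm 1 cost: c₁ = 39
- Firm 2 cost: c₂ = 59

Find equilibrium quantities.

q₁* = 55.0, q₂* = 35.0

Work:
Reaction: q₁ = (184 - 39 - q₂)/2
Reaction: q₂ = (184 - 59 - q₁)/2
Solve simultaneously:
q₁* = (184 - 2×39 + 59)/3 = 55.0
q₂* = (184 - 2×59 + 39)/3 = 35.0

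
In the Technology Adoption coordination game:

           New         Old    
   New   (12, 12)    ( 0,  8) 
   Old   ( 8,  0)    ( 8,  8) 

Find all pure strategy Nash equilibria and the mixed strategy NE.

Pure NE: (New, New) and (Old, Old); Mixed NE: p = 0.6667, q = 0.6667

Work:
Check pure NE:
(New, New): (12, 12) - no unilateral deviation beneficial
(Old, Old): (8, 8) - no unilateral deviation beneficial
Mixed NE: P1 plays New with p = 0.6667, P2 plays New with q = 0.6667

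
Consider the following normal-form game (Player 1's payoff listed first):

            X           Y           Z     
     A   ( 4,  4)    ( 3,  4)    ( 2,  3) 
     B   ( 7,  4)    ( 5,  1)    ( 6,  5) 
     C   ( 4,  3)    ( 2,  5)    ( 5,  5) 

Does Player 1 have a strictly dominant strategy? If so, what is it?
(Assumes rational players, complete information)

Yes, Player 1's strictly dominant strategy is B

Work:
A strategy strictly dominates another if it gives a strictly higher payoff against every opponent action. Compare each pair of P1's strategies column-by-column:
  A vs B: [4 vs 7, 3 vs 5, 2 vs 6] → A does not strictly dominate B (column X: 4 ≤ 7)
  A vs C: [4 vs 4, 3 vs 2, 2 vs 5] → A does not strictly dominate C (column X: 4 ≤ 4)
  B vs A: [7 vs 4, 5 vs 3, 6 vs 2] → B strictly dominates A
  B vs C: [7 vs 4, 5 vs 2, 6 vs 5] → B strictly dominates C
  C vs A: [4 vs 4, 2 vs 3, 5 vs 2] → C does not strictly dominate A (column X: 4 ≤ 4)
  C vs B: [4 vs 7, 2 vs 5, 5 vs 6] → C does not strictly dominate B (column X: 4 ≤ 7)
B strictly dominates every other strategy → strictly dominant.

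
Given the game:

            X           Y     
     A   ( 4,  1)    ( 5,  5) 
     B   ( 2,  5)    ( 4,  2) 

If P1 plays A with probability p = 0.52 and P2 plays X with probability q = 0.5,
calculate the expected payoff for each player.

E[P1] = 3.78, E[P2] = 3.24

Work:
E[P1] = p·q·π₁(A,X) + p·(1-q)·π₁(A,Y) + (1-p)·q·π₁(B,X) + (1-p)·(1-q)·π₁(B,Y)
= 0.52·0.5·4 + 0.52·0.5·5 + 0.48·0.5·2 + 0.48·0.5·4
= 3.78

E[P2] = 3.24 (similar calculation)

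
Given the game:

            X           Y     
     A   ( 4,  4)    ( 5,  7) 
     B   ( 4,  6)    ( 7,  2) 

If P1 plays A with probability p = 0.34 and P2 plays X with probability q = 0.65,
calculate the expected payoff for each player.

E[P1] = 4.812, E[P2] = 4.753

Work:
E[P1] = p·q·π₁(A,X) + p·(1-q)·π₁(A,Y) + (1-p)·q·π₁(B,X) + (1-p)·(1-q)·π₁(B,Y)
= 0.34·0.65·4 + 0.34·0.35·5 + 0.66·0.65·4 + 0.66·0.35·7
= 4.812

E[P2] = 4.753 (similar calculation)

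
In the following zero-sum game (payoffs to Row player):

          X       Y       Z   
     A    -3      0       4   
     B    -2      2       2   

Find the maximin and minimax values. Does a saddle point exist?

Maximin = -2, Minimax = -2, Saddle: True

Work:
Row minimums: [-3, -2] → maximin = -2
Column maximums: [-2, 2, 4] → minimax = -2
Saddle point exists! Game value = -2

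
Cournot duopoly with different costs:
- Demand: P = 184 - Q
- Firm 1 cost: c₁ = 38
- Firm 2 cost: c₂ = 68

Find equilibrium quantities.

q₁* = 58.67, q₂* = 28.67

Work:
Reaction: q₁ = (184 - 38 - q₂)/2
Reaction: q₂ = (184 - 68 - q₁)/2
Solve simultaneously:
q₁* = (184 - 2×38 + 68)/3 = 58.67
q₂* = (184 - 2×68 + 38)/3 = 28.67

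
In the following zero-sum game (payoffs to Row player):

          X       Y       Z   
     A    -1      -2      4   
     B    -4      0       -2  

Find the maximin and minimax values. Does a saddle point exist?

Maximin = -2, Minimax = -1, Saddle: False

Work:
Row minimums: [-2, -4] → maximin = -2
Column maximums: [-1, 0, 4] → minimax = -1
No saddle point (maximin ≠ minimax). Mixed strategy needed.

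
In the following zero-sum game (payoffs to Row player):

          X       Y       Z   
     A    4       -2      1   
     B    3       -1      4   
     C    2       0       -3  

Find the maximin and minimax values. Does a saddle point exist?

Maximin = -1, Minimax = 0, Saddle: False

Work:
Row minimums: [-2, -1, -3] → maximin = -1
Column maximums: [4, 0, 4] → minimax = 0
No saddle point (maximin ≠ minimax). Mixed strategy needed.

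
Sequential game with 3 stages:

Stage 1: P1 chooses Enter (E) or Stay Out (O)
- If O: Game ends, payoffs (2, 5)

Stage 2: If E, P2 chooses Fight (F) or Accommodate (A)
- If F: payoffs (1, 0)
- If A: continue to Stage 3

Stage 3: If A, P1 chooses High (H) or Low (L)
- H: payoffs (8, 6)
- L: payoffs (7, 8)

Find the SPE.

SPE: (E, A, H); Outcome (8, 6)

Work:
Stage 3: P1 chooses H (8 vs 7)
Stage 2: P2: F->0, A->6 (anticipating H). Choose A
Stage 1: P1: O->2, E->8 (anticipating A, H). Choose E
SPE path: E -> A -> H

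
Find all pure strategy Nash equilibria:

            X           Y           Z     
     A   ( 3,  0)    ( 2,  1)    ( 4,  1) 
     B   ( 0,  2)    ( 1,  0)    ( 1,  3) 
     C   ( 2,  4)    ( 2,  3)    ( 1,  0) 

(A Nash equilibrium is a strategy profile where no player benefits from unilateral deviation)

Nash equilibrium: (A, Y), (A, Z)

Work:
Best responses:
  P1 vs X: payoffs [3, 0, 2] → best response A (payoff 3)
  P1 vs Y: payoffs [2, 1, 2] → best response A/C (payoff 2)
  P1 vs Z: payoffs [4, 1, 1] → best response A (payoff 4)
  P2 vs A: payoffs [0, 1, 1] → best response Y/Z (payoff 1)
  P2 vs B: payoffs [2, 0, 3] → best response Z (payoff 3)
  P2 vs C: payoffs [4, 3, 0] → best response X (payoff 4)
Mutual best responses: (A,Y), (A,Z) → Nash equilibria.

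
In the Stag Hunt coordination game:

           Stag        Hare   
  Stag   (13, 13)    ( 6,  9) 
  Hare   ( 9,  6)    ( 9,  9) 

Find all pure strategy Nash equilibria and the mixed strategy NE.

Pure NE: (Stag, Stag) and (Hare, Hare); Mixed NE: p = 0.4286, q = 0.4286

Work:
Check pure NE:
(Stag, Stag): (13, 13) - no unilateral deviation beneficial
(Hare, Hare): (9, 9) - no unilateral deviation beneficial
Mixed NE: P1 plays Stag with p = 0.4286, P2 plays Stag with q = 0.4286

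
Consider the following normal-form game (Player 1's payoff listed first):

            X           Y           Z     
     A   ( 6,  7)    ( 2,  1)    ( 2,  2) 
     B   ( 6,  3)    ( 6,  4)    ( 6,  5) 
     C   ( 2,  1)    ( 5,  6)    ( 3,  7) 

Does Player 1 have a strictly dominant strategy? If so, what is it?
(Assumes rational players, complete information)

No strictly dominant strategy exists for Player 1

Work:
A strategy strictly dominates another if it gives a strictly higher payoff against every opponent action. Compare each pair of P1's strategies column-by-column:
  A vs B: [6 vs 6, 2 vs 6, 2 vs 6] → A does not strictly dominate B (column X: 6 ≤ 6)
  A vs C: [6 vs 2, 2 vs 5, 2 vs 3] → A does not strictly dominate C (column Y: 2 ≤ 5)
  B vs A: [6 vs 6, 6 vs 2, 6 vs 2] → B does not strictly dominate A (column X: 6 ≤ 6)
  B vs C: [6 vs 2, 6 vs 5, 6 vs 3] → B strictly dominates C
  C vs A: [2 vs 6, 5 vs 2, 3 vs 2] → C does not strictly dominate A (column X: 2 ≤ 6)
  C vs B: [2 vs 6, 5 vs 6, 3 vs 6] → C does not strictly dominate B (column X: 2 ≤ 6)
No single strategy strictly dominates all others → no strictly dominant strategy.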